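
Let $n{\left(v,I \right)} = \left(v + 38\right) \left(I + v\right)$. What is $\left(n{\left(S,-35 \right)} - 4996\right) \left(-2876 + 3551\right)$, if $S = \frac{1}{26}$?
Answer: $- \frac{2886500475}{676} \approx -4.27 \cdot 10^{6}$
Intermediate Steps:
$S = \frac{1}{26} \approx 0.038462$
$n{\left(v,I \right)} = \left(38 + v\right) \left(I + v\right)$
$\left(n{\left(S,-35 \right)} - 4996\right) \left(-2876 + 3551\right) = \left(\left(\left(\frac{1}{26}\right)^{2} + 38 \left(-35\right) + 38 \cdot \frac{1}{26} - \frac{35}{26}\right) - 4996\right) \left(-2876 + 3551\right) = \left(\left(\frac{1}{676} - 1330 + \frac{19}{13} - \frac{35}{26}\right) - 4996\right) 675 = \left(- \frac{899001}{676} - 4996\right) 675 = \left(- \frac{4276297}{676}\right) 675 = - \frac{2886500475}{676}$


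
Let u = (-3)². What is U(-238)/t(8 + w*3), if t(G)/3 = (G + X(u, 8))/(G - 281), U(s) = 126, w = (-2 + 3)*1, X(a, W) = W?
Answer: -11340/19 ≈ -596.84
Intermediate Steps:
u = 9
w = 1 (w = 1*1 = 1)
t(G) = 3*(8 + G)/(-281 + G) (t(G) = 3*((G + 8)/(G - 281)) = 3*((8 + G)/(-281 + G)) = 3*(8 + G)/(-281 + G))
U(-238)/t(8 + w*3) = 126/((3*(8 + (8 + 1*3))/(-281 + (8 + 1*3)))) = 126/((3*(8 + (8 + 3))/(-281 + (8 + 3)))) = 126/((3*(8 + 11)/(-281 + 11))) = 126/((3*19/(-270))) = 126/((3*(-1/270)*19)) = 126/(-19/90) = 126*(-90/19) = -11340/19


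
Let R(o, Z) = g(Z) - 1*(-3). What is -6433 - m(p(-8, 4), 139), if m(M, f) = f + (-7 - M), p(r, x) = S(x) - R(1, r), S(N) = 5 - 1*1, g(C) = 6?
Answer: -6570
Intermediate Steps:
R(o, Z) = 9 (R(o, Z) = 6 - 1*(-3) = 6 + 3 = 9)
S(N) = 4 (S(N) = 5 - 1 = 4)
p(r, x) = -5 (p(r, x) = 4 - 1*9 = 4 - 9 = -5)
m(M, f) = -7 + f - M
-6433 - m(p(-8, 4), 139) = -6433 - (-7 + 139 - 1*(-5)) = -6433 - (-7 + 139 + 5) = -6433 - 1*137 = -6433 - 137 = -6570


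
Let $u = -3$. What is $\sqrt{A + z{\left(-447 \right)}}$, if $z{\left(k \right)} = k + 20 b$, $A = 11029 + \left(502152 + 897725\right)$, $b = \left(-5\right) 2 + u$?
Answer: $\sqrt{1410199} \approx 1187.5$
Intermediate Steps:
$b = -13$ ($b = \left(-5\right) 2 - 3 = -10 - 3 = -13$)
$A = 1410906$ ($A = 11029 + 1399877 = 1410906$)
$z{\left(k \right)} = -260 + k$ ($z{\left(k \right)} = k + 20 \left(-13\right) = k - 260 = -260 + k$)
$\sqrt{A + z{\left(-447 \right)}} = \sqrt{1410906 - 707} = \sqrt{1410199}$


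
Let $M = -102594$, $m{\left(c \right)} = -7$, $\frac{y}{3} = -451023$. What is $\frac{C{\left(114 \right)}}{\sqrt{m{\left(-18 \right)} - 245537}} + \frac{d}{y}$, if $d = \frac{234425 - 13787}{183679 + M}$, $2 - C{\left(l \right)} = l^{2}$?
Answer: $- \frac{73546}{36571199955} + \frac{6497 i \sqrt{61386}}{61386} \approx -2.011 \cdot 10^{-6} + 26.223 i$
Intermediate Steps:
$y = -1353069$ ($y = 3 \left(-451023\right) = -1353069$)
$C{\left(l \right)} = 2 - l^{2}$
$d = \frac{220638}{81085}$ ($d = \frac{234425 - 13787}{183679 - 102594} = \frac{220638}{81085} \approx 2.7211$)
$\frac{C{\left(114 \right)}}{\sqrt{m{\left(-18 \right)} - 245537}} + \frac{d}{y} = \frac{2 - 114^{2}}{\sqrt{-7 - 245537}} + \frac{220638}{81085 \left(-1353069\right)} = \frac{2 - 12996}{\sqrt{-245544}} + \frac{220638}{81085} \left(- \frac{1}{1353069}\right) = \frac{2 - 12996}{2 i \sqrt{61386}} - \frac{73546}{36571199955} = - 12994 \left(- \frac{i \sqrt{61386}}{122772}\right) - \frac{73546}{36571199955} = \frac{6497 i \sqrt{61386}}{61386} - \frac{73546}{36571199955} = - \frac{73546}{36571199955} + \frac{6497 i \sqrt{61386}}{61386}$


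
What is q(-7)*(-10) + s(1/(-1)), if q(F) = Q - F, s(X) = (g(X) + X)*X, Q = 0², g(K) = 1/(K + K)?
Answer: -137/2 ≈ -68.500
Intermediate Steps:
g(K) = 1/(2*K)
Q = 0
s(X) = X*(X + 1/(2*X)) (s(X) = (1/(2*X) + X)*X = (X + 1/(2*X))*X = X*(X + 1/(2*X)))
q(F) = -F (q(F) = 0 - F = -F)
q(-7)*(-10) + s(1/(-1)) = -1*(-7)*(-10) + (½ + (1/(-1))²) = 7*(-10) + (½ + (-1)²) = -70 + (½ + 1) = -70 + 3/2 = -137/2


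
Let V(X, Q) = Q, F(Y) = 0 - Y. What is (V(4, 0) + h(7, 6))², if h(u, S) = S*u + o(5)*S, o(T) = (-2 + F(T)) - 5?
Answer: 900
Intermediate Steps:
F(Y) = -Y
o(T) = -7 - T (o(T) = (-2 - T) - 5 = -7 - T)
h(u, S) = -12*S + S*u (h(u, S) = S*u + (-7 - 1*5)*S = S*u + (-7 - 5)*S = S*u - 12*S = -12*S + S*u)
(V(4, 0) + h(7, 6))² = (0 + 6*(-12 + 7))² = (0 + 6*(-5))² = (0 - 30)² = (-30)² = 900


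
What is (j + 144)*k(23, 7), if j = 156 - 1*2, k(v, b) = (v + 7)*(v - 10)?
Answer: 116220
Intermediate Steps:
k(v, b) = (-10 + v)*(7 + v) (k(v, b) = (7 + v)*(-10 + v) = (-10 + v)*(7 + v))
j = 154 (j = 156 - 2 = 154)
(j + 144)*k(23, 7) = (154 + 144)*(-70 + 23**2 - 3*23) = 298*(-70 + 529 - 69) = 298*390 = 116220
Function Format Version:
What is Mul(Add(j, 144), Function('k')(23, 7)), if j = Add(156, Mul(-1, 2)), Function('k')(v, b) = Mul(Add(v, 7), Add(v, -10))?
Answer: 116220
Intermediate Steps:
Function('k')(v, b) = Mul(Add(-10, v), Add(7, v)) (Function('k')(v, b) = Mul(Add(7, v), Add(-10, v)) = Mul(Add(-10, v), Add(7, v)))
j = 154 (j = Add(156, -2) = 154)
Mul(Add(j, 144), Function('k')(23, 7)) = Mul(Add(154, 144), Add(-70, Pow(23, 2), Mul(-3, 23))) = Mul(298, Add(-70, 529, -69)) = Mul(298, 390) = 116220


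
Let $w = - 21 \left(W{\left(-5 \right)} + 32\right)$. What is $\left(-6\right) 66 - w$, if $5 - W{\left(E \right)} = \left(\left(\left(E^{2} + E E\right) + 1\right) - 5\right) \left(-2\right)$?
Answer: $2313$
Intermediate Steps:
$W{\left(E \right)} = -3 + 4 E^{2}$ ($W{\left(E \right)} = 5 - \left(\left(\left(E^{2} + E E\right) + 1\right) - 5\right) \left(-2\right) = 5 - \left(\left(\left(E^{2} + E^{2}\right) + 1\right) - 5\right) \left(-2\right) = 5 - \left(\left(2 E^{2} + 1\right) - 5\right) \left(-2\right) = 5 - \left(\left(1 + 2 E^{2}\right) - 5\right) \left(-2\right) = 5 - \left(-4 + 2 E^{2}\right) \left(-2\right) = 5 - \left(8 - 4 E^{2}\right) = 5 + \left(-8 + 4 E^{2}\right) = -3 + 4 E^{2}$)
$w = -2709$ ($w = - 21 \left(\left(-3 + 4 \left(-5\right)^{2}\right) + 32\right) = - 21 \left(\left(-3 + 4 \cdot 25\right) + 32\right) = - 21 \left(\left(-3 + 100\right) + 32\right) = - 21 \left(97 + 32\right) = \left(-21\right) 129 = -2709$)
$\left(-6\right) 66 - w = \left(-6\right) 66 - -2709 = -396 + 2709 = 2313$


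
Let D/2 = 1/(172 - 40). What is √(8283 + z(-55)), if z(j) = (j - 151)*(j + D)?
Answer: √21355158/33 ≈ 140.04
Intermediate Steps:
D = 1/66 (D = 2/(172 - 40) = 2/132 = 2*(1/132) = 1/66 ≈ 0.015152)
z(j) = (-151 + j)*(1/66 + j) (z(j) = (j - 151)*(j + 1/66) = (-151 + j)*(1/66 + j))
√(8283 + z(-55)) = √(8283 + (-151/66 + (-55)² - 9965/66*(-55))) = √(8283 + (-151/66 + 3025 + 49825/6)) = √(8283 + 373787/33) = √(647126/33) = √21355158/33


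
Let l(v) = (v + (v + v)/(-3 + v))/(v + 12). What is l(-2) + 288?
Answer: 7197/25 ≈ 287.88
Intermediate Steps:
l(v) = (v + 2*v/(-3 + v))/(12 + v) (l(v) = (v + (2*v)/(-3 + v))/(12 + v) = (v + 2*v/(-3 + v))/(12 + v))
l(-2) + 288 = -2*(-1 - 2)/(-36 + (-2)² + 9*(-2)) + 288 = -2*(-3)/(-36 + 4 - 18) + 288 = -2*(-3)/(-50) + 288 = -2*(-1/50)*(-3) + 288 = -3/25 + 288 = 7197/25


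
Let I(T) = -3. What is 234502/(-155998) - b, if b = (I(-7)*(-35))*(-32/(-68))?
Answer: -67512427/1325983 ≈ -50.915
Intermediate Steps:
b = 840/17 (b = (-3*(-35))*(-32/(-68)) = 105*(-32*(-1/68)) = 105*(8/17) = 840/17 ≈ 49.412)
234502/(-155998) - b = 234502/(-155998) - 1*840/17 = 234502*(-1/155998) - 840/17 = -117251/77999 - 840/17 = -67512427/1325983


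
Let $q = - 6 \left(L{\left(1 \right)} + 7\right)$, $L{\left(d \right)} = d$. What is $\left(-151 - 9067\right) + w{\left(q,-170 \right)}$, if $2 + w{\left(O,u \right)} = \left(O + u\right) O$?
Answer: $1244$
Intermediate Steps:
$q = -48$ ($q = - 6 \left(1 + 7\right) = \left(-6\right) 8 = -48$)
$w{\left(O,u \right)} = -2 + O \left(O + u\right)$ ($w{\left(O,u \right)} = -2 + \left(O + u\right) O = -2 + O \left(O + u\right)$)
$\left(-151 - 9067\right) + w{\left(q,-170 \right)} = \left(-151 - 9067\right) - \left(-8158 - 2304\right) = \left(-151 - 9067\right) + \left(-2 + 2304 + 8160\right) = -9218 + 10462 = 1244$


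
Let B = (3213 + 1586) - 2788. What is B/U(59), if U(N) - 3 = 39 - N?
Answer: -2011/17 ≈ -118.29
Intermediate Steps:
B = 2011 (B = 4799 - 2788 = 2011)
U(N) = 42 - N (U(N) = 3 + (39 - N) = 42 - N)
B/U(59) = 2011/(42 - 1*59) = 2011/(42 - 59) = 2011/(-17) = 2011*(-1/17) = -2011/17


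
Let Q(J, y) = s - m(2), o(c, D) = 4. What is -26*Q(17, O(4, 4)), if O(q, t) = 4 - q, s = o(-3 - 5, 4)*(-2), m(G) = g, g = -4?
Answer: 104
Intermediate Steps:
m(G) = -4
s = -8 (s = 4*(-2) = -8)
Q(J, y) = -4 (Q(J, y) = -8 - 1*(-4) = -8 + 4 = -4)
-26*Q(17, O(4, 4)) = -26*(-4) = 104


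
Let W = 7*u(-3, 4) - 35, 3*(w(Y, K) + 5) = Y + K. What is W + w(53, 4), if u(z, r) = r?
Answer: 7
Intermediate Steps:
w(Y, K) = -5 + K/3 + Y/3 (w(Y, K) = -5 + (Y + K)/3 = -5 + (K + Y)/3 = -5 + (K/3 + Y/3) = -5 + K/3 + Y/3)
W = -7 (W = 7*4 - 35 = 28 - 35 = -7)
W + w(53, 4) = -7 + (-5 + (⅓)*4 + (⅓)*53) = -7 + (-5 + 4/3 + 53/3) = -7 + 14 = 7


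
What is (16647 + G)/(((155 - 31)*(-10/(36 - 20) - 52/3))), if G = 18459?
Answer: -210636/13361 ≈ -15.765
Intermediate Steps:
(16647 + G)/(((155 - 31)*(-10/(36 - 20) - 52/3))) = (16647 + 18459)/(((155 - 31)*(-10/(36 - 20) - 52/3))) = 35106/((124*(-10/16 - 52*⅓))) = 35106/((124*(-10*1/16 - 52/3))) = 35106/((124*(-5/8 - 52/3))) = 35106/((124*(-431/24))) = 35106/(-13361/6) = 35106*(-6/13361) = -210636/13361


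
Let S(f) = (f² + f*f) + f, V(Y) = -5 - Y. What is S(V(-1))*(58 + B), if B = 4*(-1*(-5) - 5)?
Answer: 1624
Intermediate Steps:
S(f) = f + 2*f² (S(f) = (f² + f²) + f = 2*f² + f = f + 2*f²)
B = 0 (B = 4*(5 - 5) = 4*0 = 0)
S(V(-1))*(58 + B) = ((-5 - 1*(-1))*(1 + 2*(-5 - 1*(-1))))*(58 + 0) = ((-5 + 1)*(1 + 2*(-5 + 1)))*58 = -4*(1 + 2*(-4))*58 = -4*(1 - 8)*58 = -4*(-7)*58 = 28*58 = 1624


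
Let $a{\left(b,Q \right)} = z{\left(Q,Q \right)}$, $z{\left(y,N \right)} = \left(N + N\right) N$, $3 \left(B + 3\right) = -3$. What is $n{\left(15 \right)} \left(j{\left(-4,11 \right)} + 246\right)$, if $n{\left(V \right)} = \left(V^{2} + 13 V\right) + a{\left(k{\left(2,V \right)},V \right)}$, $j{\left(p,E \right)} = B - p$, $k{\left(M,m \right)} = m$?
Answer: $214020$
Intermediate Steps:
$B = -4$ ($B = -3 + \frac{1}{3} \left(-3\right) = -3 - 1 = -4$)
$z{\left(y,N \right)} = 2 N^{2}$ ($z{\left(y,N \right)} = 2 N N = 2 N^{2}$)
$a{\left(b,Q \right)} = 2 Q^{2}$
$j{\left(p,E \right)} = -4 - p$
$n{\left(V \right)} = 3 V^{2} + 13 V$ ($n{\left(V \right)} = \left(V^{2} + 13 V\right) + 2 V^{2} = 3 V^{2} + 13 V$)
$n{\left(15 \right)} \left(j{\left(-4,11 \right)} + 246\right) = 15 \left(13 + 3 \cdot 15\right) \left(\left(-4 - -4\right) + 246\right) = 15 \left(13 + 45\right) \left(\left(-4 + 4\right) + 246\right) = 15 \cdot 58 \left(0 + 246\right) = 870 \cdot 246 = 214020$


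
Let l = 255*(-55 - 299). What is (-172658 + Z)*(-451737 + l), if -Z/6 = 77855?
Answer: 346769574516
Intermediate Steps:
Z = -467130 (Z = -6*77855 = -467130)
l = -90270 (l = 255*(-354) = -90270)
(-172658 + Z)*(-451737 + l) = (-172658 - 467130)*(-451737 - 90270) = -639788*(-542007) = 346769574516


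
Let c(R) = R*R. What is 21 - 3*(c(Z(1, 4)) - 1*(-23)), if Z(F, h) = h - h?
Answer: -48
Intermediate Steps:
Z(F, h) = 0
c(R) = R²
21 - 3*(c(Z(1, 4)) - 1*(-23)) = 21 - 3*(0² - 1*(-23)) = 21 - 3*(0 + 23) = 21 - 3*23 = 21 - 69 = -48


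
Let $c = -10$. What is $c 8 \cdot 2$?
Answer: $-160$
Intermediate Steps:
$c 8 \cdot 2 = \left(-10\right) 8 \cdot 2 = \left(-80\right) 2 = -160$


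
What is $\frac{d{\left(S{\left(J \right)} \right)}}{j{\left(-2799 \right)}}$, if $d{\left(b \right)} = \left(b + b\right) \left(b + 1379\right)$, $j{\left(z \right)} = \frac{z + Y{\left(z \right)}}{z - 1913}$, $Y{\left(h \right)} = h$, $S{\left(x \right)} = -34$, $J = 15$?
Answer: $- \frac{215479760}{2799} \approx -76985.0$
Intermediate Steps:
$j{\left(z \right)} = \frac{2 z}{-1913 + z}$ ($j{\left(z \right)} = \frac{z + z}{z - 1913} = \frac{2 z}{-1913 + z}$)
$d{\left(b \right)} = 2 b \left(1379 + b\right)$
$\frac{d{\left(S{\left(J \right)} \right)}}{j{\left(-2799 \right)}} = \frac{2 \left(-34\right) \left(1379 - 34\right)}{2 \left(-2799\right) \frac{1}{-1913 - 2799}} = \frac{2 \left(-34\right) 1345}{2 \left(-2799\right) \frac{1}{-4712}} = - \frac{91460}{2 \left(-2799\right) \left(- \frac{1}{4712}\right)} = - \frac{91460}{\frac{2799}{2356}} = \left(-91460\right) \frac{2356}{2799} = - \frac{215479760}{2799}$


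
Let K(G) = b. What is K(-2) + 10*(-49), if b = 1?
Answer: -489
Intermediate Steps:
K(G) = 1
K(-2) + 10*(-49) = 1 + 10*(-49) = 1 - 490 = -489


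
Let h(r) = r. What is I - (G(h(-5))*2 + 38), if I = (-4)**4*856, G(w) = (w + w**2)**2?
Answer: 218298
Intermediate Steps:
I = 219136 (I = 256*856 = 219136)
I - (G(h(-5))*2 + 38) = 219136 - (((-5)**2*(1 - 5)**2)*2 + 38) = 219136 - ((25*(-4)**2)*2 + 38) = 219136 - ((25*16)*2 + 38) = 219136 - (400*2 + 38) = 219136 - (800 + 38) = 219136 - 1*838 = 219136 - 838 = 218298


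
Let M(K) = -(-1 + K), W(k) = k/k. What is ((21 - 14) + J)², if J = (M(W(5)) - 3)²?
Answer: 256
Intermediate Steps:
W(k) = 1
M(K) = 1 - K
J = 9 (J = ((1 - 1*1) - 3)² = ((1 - 1) - 3)² = (0 - 3)² = (-3)² = 9)
((21 - 14) + J)² = ((21 - 14) + 9)² = (7 + 9)² = 16² = 256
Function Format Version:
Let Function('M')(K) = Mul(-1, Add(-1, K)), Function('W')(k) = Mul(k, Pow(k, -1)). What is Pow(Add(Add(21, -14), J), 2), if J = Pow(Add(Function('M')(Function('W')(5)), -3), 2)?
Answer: 256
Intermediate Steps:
Function('W')(k) = 1
Function('M')(K) = Add(1, Mul(-1, K))
J = 9 (J = Pow(Add(Add(1, Mul(-1, 1)), -3), 2) = Pow(Add(Add(1, -1), -3), 2) = Pow(Add(0, -3), 2) = Pow(-3, 2) = 9)
Pow(Add(Add(21, -14), J), 2) = Pow(Add(Add(21, -14), 9), 2) = Pow(Add(7, 9), 2) = Pow(16, 2) = 256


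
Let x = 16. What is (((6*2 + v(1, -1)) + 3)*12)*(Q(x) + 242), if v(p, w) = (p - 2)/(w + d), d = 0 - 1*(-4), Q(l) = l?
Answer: 45408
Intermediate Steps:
d = 4 (d = 0 + 4 = 4)
v(p, w) = (-2 + p)/(4 + w) (v(p, w) = (p - 2)/(w + 4) = (-2 + p)/(4 + w))
(((6*2 + v(1, -1)) + 3)*12)*(Q(x) + 242) = (((6*2 + (-2 + 1)/(4 - 1)) + 3)*12)*(16 + 242) = (((12 - 1/3) + 3)*12)*258 = ((35/3 + 3)*12)*258 = ((44/3)*12)*258 = 176*258 = 45408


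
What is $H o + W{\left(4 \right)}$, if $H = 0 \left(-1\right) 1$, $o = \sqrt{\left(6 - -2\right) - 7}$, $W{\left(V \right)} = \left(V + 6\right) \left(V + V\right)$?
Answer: $80$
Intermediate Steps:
$W{\left(V \right)} = 2 V \left(6 + V\right)$ ($W{\left(V \right)} = \left(6 + V\right) 2 V = 2 V \left(6 + V\right)$)
$o = 1$ ($o = \sqrt{\left(6 + 2\right) - 7} = \sqrt{8 - 7} = \sqrt{1} = 1$)
$H = 0$ ($H = 0 \cdot 1 = 0$)
$H o + W{\left(4 \right)} = 0 \cdot 1 + 2 \cdot 4 \left(6 + 4\right) = 0 + 2 \cdot 4 \cdot 10 = 0 + 80 = 80$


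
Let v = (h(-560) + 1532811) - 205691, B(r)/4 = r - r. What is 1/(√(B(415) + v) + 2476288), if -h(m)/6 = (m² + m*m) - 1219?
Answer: 1238144/3066002343855 - I*√2428766/6132004687710 ≈ 4.0383e-7 - 2.5415e-10*I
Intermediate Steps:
h(m) = 7314 - 12*m² (h(m) = -6*((m² + m*m) - 1219) = -6*((m² + m²) - 1219) = -6*(2*m² - 1219) = -6*(-1219 + 2*m²) = 7314 - 12*m²)
B(r) = 0 (B(r) = 4*(r - r) = 4*0 = 0)
v = -2428766 (v = ((7314 - 12*(-560)²) + 1532811) - 205691 = ((7314 - 12*313600) + 1532811) - 205691 = ((7314 - 3763200) + 1532811) - 205691 = (-3755886 + 1532811) - 205691 = -2223075 - 205691 = -2428766)
1/(√(B(415) + v) + 2476288) = 1/(√(0 - 2428766) + 2476288) = 1/(√(-2428766) + 2476288) = 1/(I*√2428766 + 2476288) = 1/(2476288 + I*√2428766)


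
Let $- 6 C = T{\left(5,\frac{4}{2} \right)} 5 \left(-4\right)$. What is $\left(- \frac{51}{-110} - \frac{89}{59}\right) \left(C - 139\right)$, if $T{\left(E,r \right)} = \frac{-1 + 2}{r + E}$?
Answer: $\frac{19725929}{136290} \approx 144.73$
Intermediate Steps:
$T{\left(E,r \right)} = \frac{1}{E + r}$ ($T{\left(E,r \right)} = 1 \frac{1}{E + r} = \frac{1}{E + r}$)
$C = \frac{10}{21}$ ($C = - \frac{\frac{1}{5 + \frac{4}{2}} \cdot 5 \left(-4\right)}{6} = - \frac{\frac{1}{5 + 4 \cdot \frac{1}{2}} \cdot 5 \left(-4\right)}{6} = - \frac{\frac{1}{5 + 2} \cdot 5 \left(-4\right)}{6} = - \frac{\frac{1}{7} \cdot 5 \left(-4\right)}{6} = - \frac{\frac{5}{7} \left(-4\right)}{6} = \left(- \frac{1}{6}\right) \left(- \frac{20}{7}\right) = \frac{10}{21} \approx 0.47619$)
$\left(- \frac{51}{-110} - \frac{89}{59}\right) \left(C - 139\right) = \left(- \frac{51}{-110} - \frac{89}{59}\right) \left(\frac{10}{21} - 139\right) = \left(\left(-51\right) \left(- \frac{1}{110}\right) - \frac{89}{59}\right) \left(- \frac{2909}{21}\right) = \left(\frac{51}{110} - \frac{89}{59}\right) \left(- \frac{2909}{21}\right) = \left(- \frac{6781}{6490}\right) \left(- \frac{2909}{21}\right) = \frac{19725929}{136290}$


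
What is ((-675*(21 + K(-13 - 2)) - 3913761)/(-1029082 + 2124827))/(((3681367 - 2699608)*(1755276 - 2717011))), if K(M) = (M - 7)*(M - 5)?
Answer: 1408312/344864551375371475 ≈ 4.0837e-12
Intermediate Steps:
K(M) = (-7 + M)*(-5 + M)
((-675*(21 + K(-13 - 2)) - 3913761)/(-1029082 + 2124827))/(((3681367 - 2699608)*(1755276 - 2717011))) = ((-675*(21 + (35 + (-13 - 2)² - 12*(-13 - 2))) - 3913761)/(-1029082 + 2124827))/(((3681367 - 2699608)*(1755276 - 2717011))) = ((-675*(21 + (35 + (-15)² - 12*(-15))) - 3913761)/1095745)/((981759*(-961735))) = ((-675*(21 + (35 + 225 + 180)) - 3913761)*(1/1095745))/(-944191991865) = ((-675*(21 + 440) - 3913761)*(1/1095745))*(-1/944191991865) = ((-675*461 - 3913761)*(1/1095745))*(-1/944191991865) = ((-311175 - 3913761)*(1/1095745))*(-1/944191991865) = -4224936*1/1095745*(-1/944191991865) = -4224936/1095745*(-1/944191991865) = 1408312/344864551375371475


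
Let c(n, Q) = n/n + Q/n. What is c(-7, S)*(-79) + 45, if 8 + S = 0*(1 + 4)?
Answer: -870/7 ≈ -124.29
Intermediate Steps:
S = -8 (S = -8 + 0*(1 + 4) = -8 + 0*5 = -8 + 0 = -8)
c(n, Q) = 1 + Q/n
c(-7, S)*(-79) + 45 = ((-8 - 7)/(-7))*(-79) + 45 = -1/7*(-15)*(-79) + 45 = (15/7)*(-79) + 45 = -1185/7 + 45 = -870/7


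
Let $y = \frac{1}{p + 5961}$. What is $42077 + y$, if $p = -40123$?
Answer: $\frac{1437434473}{34162} \approx 42077.0$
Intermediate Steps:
$y = - \frac{1}{34162}$ ($y = \frac{1}{-40123 + 5961} = \frac{1}{-34162} = - \frac{1}{34162} \approx -2.9272 \cdot 10^{-5}$)
$42077 + y = 42077 - \frac{1}{34162} = \frac{1437434473}{34162}$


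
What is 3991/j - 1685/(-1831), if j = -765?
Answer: -6018496/1400715 ≈ -4.2967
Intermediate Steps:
3991/j - 1685/(-1831) = 3991/(-765) - 1685/(-1831) = 3991*(-1/765) - 1685*(-1/1831) = -3991/765 + 1685/1831 = -6018496/1400715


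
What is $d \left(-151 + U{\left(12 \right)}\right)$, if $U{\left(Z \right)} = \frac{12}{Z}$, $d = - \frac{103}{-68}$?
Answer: $- \frac{7725}{34} \approx -227.21$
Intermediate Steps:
$d = \frac{103}{68}$ ($d = \left(-103\right) \left(- \frac{1}{68}\right) = \frac{103}{68} \approx 1.5147$)
$d \left(-151 + U{\left(12 \right)}\right) = \frac{103 \left(-151 + \frac{12}{12}\right)}{68} = \frac{103 \left(-151 + 12 \cdot \frac{1}{12}\right)}{68} = \frac{103 \left(-151 + 1\right)}{68} = \frac{103}{68} \left(-150\right) = - \frac{7725}{34}$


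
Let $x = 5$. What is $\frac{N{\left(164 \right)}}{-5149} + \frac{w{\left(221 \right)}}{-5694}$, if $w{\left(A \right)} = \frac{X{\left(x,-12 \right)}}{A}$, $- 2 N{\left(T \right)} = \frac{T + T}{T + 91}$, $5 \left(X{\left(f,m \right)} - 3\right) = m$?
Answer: $\frac{4031089}{32396838630} \approx 0.00012443$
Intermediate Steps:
$X{\left(f,m \right)} = 3 + \frac{m}{5}$
$N{\left(T \right)} = - \frac{T}{91 + T}$ ($N{\left(T \right)} = - \frac{\left(T + T\right) \frac{1}{T + 91}}{2} = - \frac{2 T \frac{1}{91 + T}}{2} = - \frac{T}{91 + T}$)
$w{\left(A \right)} = \frac{3}{5 A}$ ($w{\left(A \right)} = \frac{3 + \frac{1}{5} \left(-12\right)}{A} = \frac{3 - \frac{12}{5}}{A} = \frac{3}{5 A}$)
$\frac{N{\left(164 \right)}}{-5149} + \frac{w{\left(221 \right)}}{-5694} = \frac{\left(-1\right) 164 \frac{1}{91 + 164}}{-5149} + \frac{\frac{3}{5} \cdot \frac{1}{221}}{-5694} = \left(-1\right) 164 \cdot \frac{1}{255} \left(- \frac{1}{5149}\right) + \frac{3}{5} \cdot \frac{1}{221} \left(- \frac{1}{5694}\right) = \left(-1\right) 164 \cdot \frac{1}{255} \left(- \frac{1}{5149}\right) + \frac{3}{1105} \left(- \frac{1}{5694}\right) = \left(- \frac{164}{255}\right) \left(- \frac{1}{5149}\right) - \frac{1}{2097290} = \frac{164}{1312995} - \frac{1}{2097290} = \frac{4031089}{32396838630}$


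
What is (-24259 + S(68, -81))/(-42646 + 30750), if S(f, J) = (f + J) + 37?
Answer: 24235/11896 ≈ 2.0372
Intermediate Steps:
S(f, J) = 37 + J + f (S(f, J) = (J + f) + 37 = 37 + J + f)
(-24259 + S(68, -81))/(-42646 + 30750) = (-24259 + (37 - 81 + 68))/(-42646 + 30750) = (-24259 + 24)/(-11896) = -24235*(-1/11896) = 24235/11896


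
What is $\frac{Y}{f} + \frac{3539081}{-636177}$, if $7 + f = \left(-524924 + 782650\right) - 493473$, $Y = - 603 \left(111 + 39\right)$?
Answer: $- \frac{388405146212}{74990636229} \approx -5.1794$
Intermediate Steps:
$Y = -90450$ ($Y = \left(-603\right) 150 = -90450$)
$f = -235754$ ($f = -7 + \left(\left(-524924 + 782650\right) - 493473\right) = -7 + \left(257726 - 493473\right) = -7 - 235747 = -235754$)
$\frac{Y}{f} + \frac{3539081}{-636177} = - \frac{90450}{-235754} + \frac{3539081}{-636177} = \left(-90450\right) \left(- \frac{1}{235754}\right) + 3539081 \left(- \frac{1}{636177}\right) = \frac{45225}{117877} - \frac{3539081}{636177} = - \frac{388405146212}{74990636229}$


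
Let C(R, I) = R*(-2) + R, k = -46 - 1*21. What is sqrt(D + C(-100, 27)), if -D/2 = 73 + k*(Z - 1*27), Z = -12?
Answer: 2*I*sqrt(1318) ≈ 72.609*I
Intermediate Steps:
k = -67 (k = -46 - 21 = -67)
C(R, I) = -R (C(R, I) = -2*R + R = -R)
D = -5372 (D = -2*(73 - 67*(-12 - 1*27)) = -2*(73 - 67*(-12 - 27)) = -2*(73 - 67*(-39)) = -2*(73 + 2613) = -2*2686 = -5372)
sqrt(D + C(-100, 27)) = sqrt(-5372 - 1*(-100)) = sqrt(-5372 + 100) = sqrt(-5272) = 2*I*sqrt(1318)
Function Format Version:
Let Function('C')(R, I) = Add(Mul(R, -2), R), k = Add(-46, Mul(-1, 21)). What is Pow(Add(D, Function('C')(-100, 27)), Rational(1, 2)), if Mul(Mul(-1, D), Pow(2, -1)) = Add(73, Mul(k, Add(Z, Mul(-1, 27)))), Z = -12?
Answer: Mul(2, I, Pow(1318, Rational(1, 2))) ≈ Mul(72.609, I)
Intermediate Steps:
k = -67 (k = Add(-46, -21) = -67)
Function('C')(R, I) = Mul(-1, R) (Function('C')(R, I) = Add(Mul(-2, R), R) = Mul(-1, R))
D = -5372 (D = Mul(-2, Add(73, Mul(-67, Add(-12, Mul(-1, 27))))) = Mul(-2, Add(73, Mul(-67, Add(-12, -27)))) = Mul(-2, Add(73, Mul(-67, -39))) = Mul(-2, Add(73, 2613)) = Mul(-2, 2686) = -5372)
Pow(Add(D, Function('C')(-100, 27)), Rational(1, 2)) = Pow(Add(-5372, Mul(-1, -100)), Rational(1, 2)) = Pow(Add(-5372, 100), Rational(1, 2)) = Pow(-5272, Rational(1, 2)) = Mul(2, I, Pow(1318, Rational(1, 2)))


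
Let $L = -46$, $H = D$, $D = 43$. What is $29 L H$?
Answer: $-57362$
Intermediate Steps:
$H = 43$
$29 L H = 29 \left(-46\right) 43 = \left(-1334\right) 43 = -57362$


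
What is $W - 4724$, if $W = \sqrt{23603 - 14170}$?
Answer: $-4724 + \sqrt{9433} \approx -4626.9$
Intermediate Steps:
$W = \sqrt{9433} \approx 97.124$
$W - 4724 = \sqrt{9433} - 4724 = -4724 + \sqrt{9433}$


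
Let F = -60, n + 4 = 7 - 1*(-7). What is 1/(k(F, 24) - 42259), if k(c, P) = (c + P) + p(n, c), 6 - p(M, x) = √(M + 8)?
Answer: -42289/1788359503 + 3*√2/1788359503 ≈ -2.3644e-5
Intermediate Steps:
n = 10 (n = -4 + (7 - 1*(-7)) = -4 + (7 + 7) = -4 + 14 = 10)
p(M, x) = 6 - √(8 + M) (p(M, x) = 6 - √(M + 8) = 6 - √(8 + M))
k(c, P) = 6 + P + c - 3*√2 (k(c, P) = (c + P) + (6 - √(8 + 10)) = (P + c) + (6 - √18) = (P + c) + (6 - 3*√2) = 6 + P + c - 3*√2)
1/(k(F, 24) - 42259) = 1/((6 + 24 - 60 - 3*√2) - 42259) = 1/((-30 - 3*√2) - 42259) = 1/(-42289 - 3*√2)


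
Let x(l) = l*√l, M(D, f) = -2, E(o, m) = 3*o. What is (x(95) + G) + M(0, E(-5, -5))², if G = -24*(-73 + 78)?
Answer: -116 + 95*√95 ≈ 809.95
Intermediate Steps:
G = -120 (G = -24*5 = -120)
x(l) = l^(3/2)
(x(95) + G) + M(0, E(-5, -5))² = (95^(3/2) - 120) + (-2)² = (95*√95 - 120) + 4 = (-120 + 95*√95) + 4 = -116 + 95*√95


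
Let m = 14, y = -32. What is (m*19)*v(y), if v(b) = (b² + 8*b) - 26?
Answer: 197372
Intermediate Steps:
v(b) = -26 + b² + 8*b
(m*19)*v(y) = (14*19)*(-26 + (-32)² + 8*(-32)) = 266*(-26 + 1024 - 256) = 266*742 = 197372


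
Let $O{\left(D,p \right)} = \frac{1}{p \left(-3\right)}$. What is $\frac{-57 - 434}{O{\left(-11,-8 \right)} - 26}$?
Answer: $\frac{11784}{623} \approx 18.915$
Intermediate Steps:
$O{\left(D,p \right)} = - \frac{1}{3 p}$ ($O{\left(D,p \right)} = \frac{1}{\left(-3\right) p} = - \frac{1}{3 p}$)
$\frac{-57 - 434}{O{\left(-11,-8 \right)} - 26} = \frac{-57 - 434}{- \frac{1}{3 \left(-8\right)} - 26} = - \frac{491}{\left(- \frac{1}{3}\right) \left(- \frac{1}{8}\right) - 26} = - \frac{491}{\frac{1}{24} - 26} = - \frac{491}{- \frac{623}{24}} = \left(-491\right) \left(- \frac{24}{623}\right) = \frac{11784}{623}$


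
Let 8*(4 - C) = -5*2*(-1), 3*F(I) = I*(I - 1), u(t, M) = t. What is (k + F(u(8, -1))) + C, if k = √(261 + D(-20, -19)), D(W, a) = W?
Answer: 257/12 + √241 ≈ 36.941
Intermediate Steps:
F(I) = I*(-1 + I)/3 (F(I) = (I*(I - 1))/3 = (I*(-1 + I))/3 = I*(-1 + I)/3)
C = 11/4 (C = 4 - (-5*2)*(-1)/8 = 4 - (-5)*(-1)/4 = 4 - ⅛*10 = 4 - 5/4 = 11/4 ≈ 2.7500)
k = √241 (k = √(261 - 20) = √241 ≈ 15.524)
(k + F(u(8, -1))) + C = (√241 + (⅓)*8*(-1 + 8)) + 11/4 = (√241 + (⅓)*8*7) + 11/4 = (√241 + 56/3) + 11/4 = (56/3 + √241) + 11/4 = 257/12 + √241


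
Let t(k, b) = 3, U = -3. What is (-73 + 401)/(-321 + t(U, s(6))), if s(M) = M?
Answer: -164/159 ≈ -1.0314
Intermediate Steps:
(-73 + 401)/(-321 + t(U, s(6))) = (-73 + 401)/(-321 + 3) = 328/(-318) = 328*(-1/318) = -164/159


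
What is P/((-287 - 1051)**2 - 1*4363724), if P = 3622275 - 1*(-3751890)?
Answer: -1474833/514696 ≈ -2.8654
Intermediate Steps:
P = 7374165 (P = 3622275 + 3751890 = 7374165)
P/((-287 - 1051)**2 - 1*4363724) = 7374165/((-287 - 1051)**2 - 1*4363724) = 7374165/((-1338)**2 - 4363724) = 7374165/(1790244 - 4363724) = 7374165/(-2573480) = 7374165*(-1/2573480) = -1474833/514696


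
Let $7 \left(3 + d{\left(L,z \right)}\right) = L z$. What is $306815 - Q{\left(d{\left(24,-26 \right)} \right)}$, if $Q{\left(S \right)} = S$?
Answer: $\frac{2148350}{7} \approx 3.0691 \cdot 10^{5}$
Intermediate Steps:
$d{\left(L,z \right)} = -3 + \frac{L z}{7}$
$306815 - Q{\left(d{\left(24,-26 \right)} \right)} = 306815 - \left(-3 + \frac{1}{7} \cdot 24 \left(-26\right)\right) = 306815 - \left(-3 - \frac{624}{7}\right) = 306815 - - \frac{645}{7} = 306815 + \frac{645}{7} = \frac{2148350}{7}$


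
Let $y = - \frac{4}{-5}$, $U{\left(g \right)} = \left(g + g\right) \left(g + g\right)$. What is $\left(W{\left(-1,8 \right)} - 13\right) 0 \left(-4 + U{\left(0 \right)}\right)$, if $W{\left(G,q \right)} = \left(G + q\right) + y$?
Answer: $0$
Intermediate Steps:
$U{\left(g \right)} = 4 g^{2}$ ($U{\left(g \right)} = 2 g 2 g = 4 g^{2}$)
$y = \frac{4}{5}$ ($y = \left(-4\right) \left(- \frac{1}{5}\right) = \frac{4}{5} \approx 0.8$)
$W{\left(G,q \right)} = \frac{4}{5} + G + q$ ($W{\left(G,q \right)} = \left(G + q\right) + \frac{4}{5} = \frac{4}{5} + G + q$)
$\left(W{\left(-1,8 \right)} - 13\right) 0 \left(-4 + U{\left(0 \right)}\right) = \left(\left(\frac{4}{5} - 1 + 8\right) - 13\right) 0 \left(-4 + 4 \cdot 0^{2}\right) = \left(\frac{39}{5} - 13\right) 0 \left(-4 + 4 \cdot 0\right) = - \frac{26 \cdot 0 \left(-4 + 0\right)}{5} = - \frac{26 \cdot 0 \left(-4\right)}{5} = \left(- \frac{26}{5}\right) 0 = 0$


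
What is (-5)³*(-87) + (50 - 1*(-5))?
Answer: 10930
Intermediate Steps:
(-5)³*(-87) + (50 - 1*(-5)) = -125*(-87) + (50 + 5) = 10875 + 55 = 10930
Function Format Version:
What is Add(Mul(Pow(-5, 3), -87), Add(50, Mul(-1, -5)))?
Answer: 10930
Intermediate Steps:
Add(Mul(Pow(-5, 3), -87), Add(50, Mul(-1, -5))) = Add(Mul(-125, -87), Add(50, 5)) = Add(10875, 55) = 10930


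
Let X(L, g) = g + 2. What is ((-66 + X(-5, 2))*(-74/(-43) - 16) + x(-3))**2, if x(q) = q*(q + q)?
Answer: 1508700964/1849 ≈ 8.1596e+5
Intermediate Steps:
x(q) = 2*q**2 (x(q) = q*(2*q) = 2*q**2)
X(L, g) = 2 + g
((-66 + X(-5, 2))*(-74/(-43) - 16) + x(-3))**2 = ((-66 + (2 + 2))*(-74/(-43) - 16) + 2*(-3)**2)**2 = ((-66 + 4)*(-74*(-1/43) - 16) + 2*9)**2 = (-62*(74/43 - 16) + 18)**2 = (-62*(-614/43) + 18)**2 = (38068/43 + 18)**2 = (38842/43)**2 = 1508700964/1849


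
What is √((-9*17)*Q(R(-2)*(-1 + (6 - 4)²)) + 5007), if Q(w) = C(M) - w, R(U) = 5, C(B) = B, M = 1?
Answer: √7149 ≈ 84.552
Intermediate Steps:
Q(w) = 1 - w
√((-9*17)*Q(R(-2)*(-1 + (6 - 4)²)) + 5007) = √((-9*17)*(1 - 5*(-1 + (6 - 4)²)) + 5007) = √(-153*(1 - 5*(-1 + 2²)) + 5007) = √(-153*(1 - 5*(-1 + 4)) + 5007) = √(-153*(1 - 5*3) + 5007) = √(-153*(1 - 1*15) + 5007) = √(-153*(1 - 15) + 5007) = √(-153*(-14) + 5007) = √(2142 + 5007) = √7149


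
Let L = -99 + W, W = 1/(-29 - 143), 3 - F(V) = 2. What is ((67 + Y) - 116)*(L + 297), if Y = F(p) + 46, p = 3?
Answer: -34055/86 ≈ -395.99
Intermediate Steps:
F(V) = 1 (F(V) = 3 - 1*2 = 3 - 2 = 1)
W = -1/172 (W = 1/(-172) = -1/172 ≈ -0.0058140)
Y = 47 (Y = 1 + 46 = 47)
L = -17029/172 (L = -99 - 1/172 = -17029/172 ≈ -99.006)
((67 + Y) - 116)*(L + 297) = ((67 + 47) - 116)*(-17029/172 + 297) = (114 - 116)*(34055/172) = -2*34055/172 = -34055/86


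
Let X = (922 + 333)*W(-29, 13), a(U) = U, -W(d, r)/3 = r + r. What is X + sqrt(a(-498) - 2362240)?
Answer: -97890 + I*sqrt(2362738) ≈ -97890.0 + 1537.1*I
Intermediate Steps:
W(d, r) = -6*r (W(d, r) = -3*(r + r) = -6*r)
X = -97890 (X = (922 + 333)*(-6*13) = 1255*(-78) = -97890)
X + sqrt(a(-498) - 2362240) = -97890 + sqrt(-498 - 2362240) = -97890 + sqrt(-2362738) = -97890 + I*sqrt(2362738)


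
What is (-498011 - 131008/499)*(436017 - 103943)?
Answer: -82566380252778/499 ≈ -1.6546e+11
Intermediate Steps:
(-498011 - 131008/499)*(436017 - 103943) = (-498011 - 131008/499)*332074 = -248638497/499*332074 = -82566380252778/499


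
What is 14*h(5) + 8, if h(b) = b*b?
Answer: 358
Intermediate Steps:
h(b) = b**2
14*h(5) + 8 = 14*5**2 + 8 = 14*25 + 8 = 350 + 8 = 358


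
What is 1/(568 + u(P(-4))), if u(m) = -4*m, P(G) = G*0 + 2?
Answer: 1/560 ≈ 0.0017857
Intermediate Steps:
P(G) = 2 (P(G) = 0 + 2 = 2)
1/(568 + u(P(-4))) = 1/(568 - 4*2) = 1/(568 - 8) = 1/560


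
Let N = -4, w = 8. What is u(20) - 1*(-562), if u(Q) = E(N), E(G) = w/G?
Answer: 560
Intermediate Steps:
E(G) = 8/G
u(Q) = -2 (u(Q) = 8/(-4) = 8*(-¼) = -2)
u(20) - 1*(-562) = -2 - 1*(-562) = -2 + 562 = 560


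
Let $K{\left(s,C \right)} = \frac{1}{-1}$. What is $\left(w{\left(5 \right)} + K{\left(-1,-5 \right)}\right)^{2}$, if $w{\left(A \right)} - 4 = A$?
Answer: $64$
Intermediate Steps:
$w{\left(A \right)} = 4 + A$
$K{\left(s,C \right)} = -1$
$\left(w{\left(5 \right)} + K{\left(-1,-5 \right)}\right)^{2} = \left(\left(4 + 5\right) - 1\right)^{2} = \left(9 - 1\right)^{2} = 8^{2} = 64$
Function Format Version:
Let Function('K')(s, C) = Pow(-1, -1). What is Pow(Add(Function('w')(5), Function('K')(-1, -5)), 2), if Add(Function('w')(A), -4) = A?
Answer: 64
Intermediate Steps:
Function('w')(A) = Add(4, A)
Function('K')(s, C) = -1
Pow(Add(Function('w')(5), Function('K')(-1, -5)), 2) = Pow(Add(Add(4, 5), -1), 2) = Pow(Add(9, -1), 2) = Pow(8, 2) = 64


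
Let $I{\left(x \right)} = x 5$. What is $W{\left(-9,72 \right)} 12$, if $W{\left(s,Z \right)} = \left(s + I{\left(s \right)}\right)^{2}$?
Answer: $34992$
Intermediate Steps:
$I{\left(x \right)} = 5 x$
$W{\left(s,Z \right)} = 36 s^{2}$ ($W{\left(s,Z \right)} = \left(s + 5 s\right)^{2} = \left(6 s\right)^{2} = 36 s^{2}$)
$W{\left(-9,72 \right)} 12 = 36 \left(-9\right)^{2} \cdot 12 = 36 \cdot 81 \cdot 12 = 2916 \cdot 12 = 34992$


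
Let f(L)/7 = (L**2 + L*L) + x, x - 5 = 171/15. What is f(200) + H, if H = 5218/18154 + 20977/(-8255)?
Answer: 41969588765964/74930635 ≈ 5.6011e+5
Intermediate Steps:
x = 82/5 (x = 5 + 171/15 = 5 + 171*(1/15) = 5 + 57/5 = 82/5 ≈ 16.400)
H = -168870934/74930635 (H = 5218*(1/18154) + 20977*(-1/8255) = 2609/9077 - 20977/8255 = -168870934/74930635 ≈ -2.2537)
f(L) = 574/5 + 14*L**2 (f(L) = 7*((L**2 + L*L) + 82/5) = 7*((L**2 + L**2) + 82/5) = 7*(2*L**2 + 82/5) = 7*(82/5 + 2*L**2) = 574/5 + 14*L**2)
f(200) + H = (574/5 + 14*200**2) - 168870934/74930635 = (574/5 + 14*40000) - 168870934/74930635 = (574/5 + 560000) - 168870934/74930635 = 2800574/5 - 168870934/74930635 = 41969588765964/74930635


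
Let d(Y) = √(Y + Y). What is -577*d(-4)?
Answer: -1154*I*√2 ≈ -1632.0*I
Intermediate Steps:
d(Y) = √2*√Y (d(Y) = √(2*Y) = √2*√Y)
-577*d(-4) = -577*√2*√(-4) = -577*√2*2*I = -1154*I*√2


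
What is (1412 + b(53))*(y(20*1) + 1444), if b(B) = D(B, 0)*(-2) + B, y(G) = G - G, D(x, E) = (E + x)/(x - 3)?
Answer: 52809968/25 ≈ 2.1124e+6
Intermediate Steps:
D(x, E) = (E + x)/(-3 + x)
y(G) = 0
b(B) = B - 2*B/(-3 + B) (b(B) = ((0 + B)/(-3 + B))*(-2) + B = (B/(-3 + B))*(-2) + B = -2*B/(-3 + B) + B = B - 2*B/(-3 + B))
(1412 + b(53))*(y(20*1) + 1444) = (1412 + 53*(-5 + 53)/(-3 + 53))*(0 + 1444) = (1412 + 53*48/50)*1444 = (1412 + 53*(1/50)*48)*1444 = (1412 + 1272/25)*1444 = (36572/25)*1444 = 52809968/25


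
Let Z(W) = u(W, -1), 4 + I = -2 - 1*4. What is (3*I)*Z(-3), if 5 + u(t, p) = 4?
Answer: 30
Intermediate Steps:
u(t, p) = -1 (u(t, p) = -5 + 4 = -1)
I = -10 (I = -4 + (-2 - 1*4) = -4 + (-2 - 4) = -4 - 6 = -10)
Z(W) = -1
(3*I)*Z(-3) = (3*(-10))*(-1) = -30*(-1) = 30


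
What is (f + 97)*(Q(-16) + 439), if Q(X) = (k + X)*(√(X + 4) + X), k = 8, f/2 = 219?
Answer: 303345 - 8560*I*√3 ≈ 3.0335e+5 - 14826.0*I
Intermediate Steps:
f = 438 (f = 2*219 = 438)
Q(X) = (8 + X)*(X + √(4 + X)) (Q(X) = (8 + X)*(√(X + 4) + X) = (8 + X)*(√(4 + X) + X) = (8 + X)*(X + √(4 + X)))
(f + 97)*(Q(-16) + 439) = (438 + 97)*(((-16)² + 8*(-16) + 8*√(4 - 16) - 16*√(4 - 16)) + 439) = 535*((256 - 128 + 8*√(-12) - 32*I*√3) + 439) = 535*((256 - 128 + 8*(2*I*√3) - 32*I*√3) + 439) = 535*((256 - 128 + 16*I*√3 - 32*I*√3) + 439) = 535*((128 - 16*I*√3) + 439) = 535*(567 - 16*I*√3) = 303345 - 8560*I*√3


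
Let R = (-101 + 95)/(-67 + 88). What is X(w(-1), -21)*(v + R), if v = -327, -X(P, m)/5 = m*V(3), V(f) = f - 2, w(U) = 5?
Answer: -34365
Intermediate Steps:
V(f) = -2 + f
X(P, m) = -5*m (X(P, m) = -5*m*(-2 + 3) = -5*m)
R = -2/7 (R = -6/21 = -6*1/21 = -2/7 ≈ -0.28571)
X(w(-1), -21)*(v + R) = (-5*(-21))*(-327 - 2/7) = 105*(-2291/7) = -34365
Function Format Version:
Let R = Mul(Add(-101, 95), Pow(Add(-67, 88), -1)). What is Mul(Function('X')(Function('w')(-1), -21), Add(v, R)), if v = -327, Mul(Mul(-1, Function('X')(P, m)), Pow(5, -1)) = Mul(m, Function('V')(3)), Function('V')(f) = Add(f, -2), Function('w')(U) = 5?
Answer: -34365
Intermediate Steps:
Function('V')(f) = Add(-2, f)
Function('X')(P, m) = Mul(-5, m) (Function('X')(P, m) = Mul(-5, Mul(m, Add(-2, 3))) = Mul(-5, Mul(m, 1)) = Mul(-5, m))
R = Rational(-2, 7) (R = Mul(-6, Pow(21, -1)) = Mul(-6, Rational(1, 21)) = Rational(-2, 7) ≈ -0.28571)
Mul(Function('X')(Function('w')(-1), -21), Add(v, R)) = Mul(Mul(-5, -21), Add(-327, Rational(-2, 7))) = Mul(105, Rational(-2291, 7)) = -34365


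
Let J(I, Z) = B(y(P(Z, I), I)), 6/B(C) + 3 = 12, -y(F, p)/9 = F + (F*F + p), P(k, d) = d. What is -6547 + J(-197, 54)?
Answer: -19639/3 ≈ -6546.3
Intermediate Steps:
y(F, p) = -9*F - 9*p - 9*F² (y(F, p) = -9*(F + (F*F + p)) = -9*(F + (F² + p)) = -9*(F + (p + F²)) = -9*(F + p + F²) = -9*F - 9*p - 9*F²)
B(C) = ⅔ (B(C) = 6/(-3 + 12) = 6/9 = 6*(⅑) = ⅔)
J(I, Z) = ⅔
-6547 + J(-197, 54) = -6547 + ⅔ = -19639/3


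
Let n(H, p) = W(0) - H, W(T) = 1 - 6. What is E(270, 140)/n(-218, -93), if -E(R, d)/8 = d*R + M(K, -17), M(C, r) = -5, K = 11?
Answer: -302360/213 ≈ -1419.5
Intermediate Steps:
W(T) = -5
n(H, p) = -5 - H
E(R, d) = 40 - 8*R*d (E(R, d) = -8*(d*R - 5) = -8*(R*d - 5) = -8*(-5 + R*d) = 40 - 8*R*d)
E(270, 140)/n(-218, -93) = (40 - 8*270*140)/(-5 - 1*(-218)) = (40 - 302400)/(-5 + 218) = -302360/213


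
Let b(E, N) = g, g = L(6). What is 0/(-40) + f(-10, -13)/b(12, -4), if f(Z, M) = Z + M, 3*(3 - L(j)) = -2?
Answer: -69/11 ≈ -6.2727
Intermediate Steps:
L(j) = 11/3 (L(j) = 3 - ⅓*(-2) = 3 + ⅔ = 11/3)
g = 11/3 ≈ 3.6667
b(E, N) = 11/3
f(Z, M) = M + Z
0/(-40) + f(-10, -13)/b(12, -4) = 0/(-40) + (-13 - 10)/(11/3) = 0*(-1/40) - 23*3/11 = 0 - 69/11 = -69/11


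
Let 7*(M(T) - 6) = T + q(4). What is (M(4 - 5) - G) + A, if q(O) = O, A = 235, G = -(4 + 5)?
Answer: 1753/7 ≈ 250.43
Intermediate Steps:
G = -9 (G = -1*9 = -9)
M(T) = 46/7 + T/7 (M(T) = 6 + (T + 4)/7 = 6 + (4 + T)/7 = 6 + (4/7 + T/7) = 46/7 + T/7)
(M(4 - 5) - G) + A = ((46/7 + (4 - 5)/7) - 1*(-9)) + 235 = ((46/7 + (⅐)*(-1)) + 9) + 235 = ((46/7 - ⅐) + 9) + 235 = (45/7 + 9) + 235 = 108/7 + 235 = 1753/7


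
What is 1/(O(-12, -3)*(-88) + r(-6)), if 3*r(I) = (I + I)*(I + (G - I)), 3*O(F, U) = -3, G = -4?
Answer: 1/104 ≈ 0.0096154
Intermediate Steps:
O(F, U) = -1 (O(F, U) = (1/3)*(-3) = -1)
r(I) = -8*I/3 (r(I) = ((I + I)*(I + (-4 - I)))/3 = ((2*I)*(-4))/3 = (-8*I)/3 = -8*I/3)
1/(O(-12, -3)*(-88) + r(-6)) = 1/(-1*(-88) - 8/3*(-6)) = 1/(88 + 16) = 1/104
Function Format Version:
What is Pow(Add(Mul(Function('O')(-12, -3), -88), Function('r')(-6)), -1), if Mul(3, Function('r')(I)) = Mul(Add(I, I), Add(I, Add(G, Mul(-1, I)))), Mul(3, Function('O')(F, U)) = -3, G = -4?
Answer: Rational(1, 104) ≈ 0.0096154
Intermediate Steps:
Function('O')(F, U) = -1 (Function('O')(F, U) = Mul(Rational(1, 3), -3) = -1)
Function('r')(I) = Mul(Rational(-8, 3), I) (Function('r')(I) = Mul(Rational(1, 3), Mul(Add(I, I), Add(I, Add(-4, Mul(-1, I))))) = Mul(Rational(1, 3), Mul(Mul(2, I), -4)) = Mul(Rational(1, 3), Mul(-8, I)) = Mul(Rational(-8, 3), I))
Pow(Add(Mul(Function('O')(-12, -3), -88), Function('r')(-6)), -1) = Pow(Add(Mul(-1, -88), Mul(Rational(-8, 3), -6)), -1) = Pow(Add(88, 16), -1) = Pow(104, -1) = Rational(1, 104)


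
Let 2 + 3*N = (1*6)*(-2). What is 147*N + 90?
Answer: -596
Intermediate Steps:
N = -14/3 (N = -2/3 + ((1*6)*(-2))/3 = -2/3 + (6*(-2))/3 = -2/3 + (1/3)*(-12) = -2/3 - 4 = -14/3 ≈ -4.6667)
147*N + 90 = 147*(-14/3) + 90 = -686 + 90 = -596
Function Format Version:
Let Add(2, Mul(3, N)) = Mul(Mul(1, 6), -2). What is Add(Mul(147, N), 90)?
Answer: -596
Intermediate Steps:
N = Rational(-14, 3) (N = Add(Rational(-2, 3), Mul(Rational(1, 3), Mul(Mul(1, 6), -2))) = Add(Rational(-2, 3), Mul(Rational(1, 3), Mul(6, -2))) = Add(Rational(-2, 3), Mul(Rational(1, 3), -12)) = Add(Rational(-2, 3), -4) = Rational(-14, 3) ≈ -4.6667)
Add(Mul(147, N), 90) = Add(Mul(147, Rational(-14, 3)), 90) = Add(-686, 90) = -596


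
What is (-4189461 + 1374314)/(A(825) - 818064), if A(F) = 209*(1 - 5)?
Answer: 2815147/818900 ≈ 3.4377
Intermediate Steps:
A(F) = -836 (A(F) = 209*(-4) = -836)
(-4189461 + 1374314)/(A(825) - 818064) = (-4189461 + 1374314)/(-836 - 818064) = -2815147/(-818900) = -2815147*(-1/818900) = 2815147/818900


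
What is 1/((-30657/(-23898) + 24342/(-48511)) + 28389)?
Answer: 386438626/10970907979051 ≈ 3.5224e-5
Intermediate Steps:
1/((-30657/(-23898) + 24342/(-48511)) + 28389) = 1/((-30657*(-1/23898) + 24342*(-1/48511)) + 28389) = 1/((10219/7966 - 24342/48511) + 28389) = 1/(301825537/386438626 + 28389) = 1/(10970907979051/386438626) = 386438626/10970907979051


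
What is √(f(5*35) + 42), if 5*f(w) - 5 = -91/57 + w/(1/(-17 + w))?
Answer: √452640990/285 ≈ 74.650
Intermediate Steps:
f(w) = 194/285 + w*(-17 + w)/5 (f(w) = 1 + (-91/57 + w/(1/(-17 + w)))/5 = 1 + (-91*1/57 + w*(-17 + w))/5 = 1 + (-91/57 + w*(-17 + w))/5 = 1 + (-91/285 + w*(-17 + w)/5) = 194/285 + w*(-17 + w)/5)
√(f(5*35) + 42) = √((194/285 - 17*35 + (5*35)²/5) + 42) = √((194/285 - 17/5*175 + (⅕)*175²) + 42) = √((194/285 - 595 + (⅕)*30625) + 42) = √((194/285 - 595 + 6125) + 42) = √(1576244/285 + 42) = √(1588214/285) = √452640990/285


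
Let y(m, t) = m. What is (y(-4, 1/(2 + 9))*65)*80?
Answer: -20800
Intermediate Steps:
(y(-4, 1/(2 + 9))*65)*80 = -4*65*80 = -260*80 = -20800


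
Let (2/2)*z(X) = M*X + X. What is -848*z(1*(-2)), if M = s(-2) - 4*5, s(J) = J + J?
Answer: -39008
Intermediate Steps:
s(J) = 2*J
M = -24 (M = 2*(-2) - 4*5 = -4 - 20 = -24)
z(X) = -23*X (z(X) = -24*X + X = -23*X)
-848*z(1*(-2)) = -(-19504)*1*(-2) = -(-19504)*(-2) = -848*46 = -39008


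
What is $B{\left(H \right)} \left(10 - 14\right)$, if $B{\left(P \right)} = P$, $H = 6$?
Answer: $-24$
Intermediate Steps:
$B{\left(H \right)} \left(10 - 14\right) = 6 \left(10 - 14\right) = 6 \left(-4\right) = -24$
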